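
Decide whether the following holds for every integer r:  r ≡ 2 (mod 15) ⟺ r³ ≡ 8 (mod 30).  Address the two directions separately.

Forward direction. This fails: take r = 17. Then 17 ≡ 2 (mod 15), but 17³ = 4913 ≡ 23 (mod 30), not 8.

Converse. The residues r modulo 30 with r³ ≡ 8 (mod 30) are exactly {2}, and each is ≡ 2 (mod 15).

The forward direction fails; the converse holds.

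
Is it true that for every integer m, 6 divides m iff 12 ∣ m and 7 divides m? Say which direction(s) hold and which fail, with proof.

(⇒) fails; (⇐) holds.

(⟸) Suppose 12 ∣ m and 7 ∣ m. Any common multiple of 12 and 7 is a multiple of their lcm; here gcd(12, 7) = 1, so lcm(12, 7) = 12·7 = 84, so 84 ∣ m. Since 6 ∣ 84, it follows that 6 ∣ m.

(⟹) This fails: take m = 6. Certainly 6 ∣ 6, but 12 ∤ 6.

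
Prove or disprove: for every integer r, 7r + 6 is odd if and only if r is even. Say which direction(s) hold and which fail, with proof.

(⇒) This fails: r = 1 gives 7r + 6 = 13, which is odd, but 1 is odd, not even.

(⇐) This also fails: r = 2 is even, but 7r + 6 = 20 is even, not odd.

Neither implication holds.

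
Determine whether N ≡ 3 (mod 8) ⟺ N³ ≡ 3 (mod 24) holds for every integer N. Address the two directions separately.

(⟹) This fails: take N = 11. Then 11 ≡ 3 (mod 8), but 11³ = 1331 ≡ 11 (mod 24), not 3.

(⟸) Conversely, the residues r modulo 24 with r³ ≡ 3 (mod 24) are exactly {3}, and each is ≡ 3 (mod 8).

Only the converse holds.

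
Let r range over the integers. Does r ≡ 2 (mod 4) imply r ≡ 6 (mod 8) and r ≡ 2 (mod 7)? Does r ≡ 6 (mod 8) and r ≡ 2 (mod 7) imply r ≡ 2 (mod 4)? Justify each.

Converse. If r ≡ 6 (mod 8) and r ≡ 2 (mod 7), then by the Chinese remainder theorem r ≡ 30 (mod 56). Since 30 ≡ 2 (mod 4) and 4 ∣ 56, we get r ≡ 2 (mod 4).

Forward direction. This fails: r = 2 gives 2 ≡ 2 (mod 4) but 2 ≡ 2 (mod 8), so the conjunction on the right does not hold.

Only the converse holds.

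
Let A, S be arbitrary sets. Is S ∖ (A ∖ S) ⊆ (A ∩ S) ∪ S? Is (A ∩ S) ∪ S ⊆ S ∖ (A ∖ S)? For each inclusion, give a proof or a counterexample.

The two sets are equal.

(⊆) Let x ∈ S ∖ (A ∖ S). Then either x ∈ S and x ∉ A; or x ∈ A ∩ S. In each case x ∈ (A ∩ S) ∪ S, so S ∖ (A ∖ S) ⊆ (A ∩ S) ∪ S.

(⊇) Let x ∈ (A ∩ S) ∪ S. Then either x ∈ S and x ∉ A; or x ∈ A ∩ S. In each case x ∈ S ∖ (A ∖ S), so (A ∩ S) ∪ S ⊆ S ∖ (A ∖ S).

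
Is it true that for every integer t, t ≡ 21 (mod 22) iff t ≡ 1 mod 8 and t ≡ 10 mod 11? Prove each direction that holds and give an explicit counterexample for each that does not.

(⇒) fails; (⇐) holds.

Forward direction. This fails: t = 43 gives 43 ≡ 21 (mod 22) but 43 ≡ 3 (mod 8), so the conjunction on the right does not hold.

Converse. If t ≡ 1 (mod 8) and t ≡ 10 (mod 11), then by the Chinese remainder theorem t ≡ 65 (mod 88). Since 65 ≡ 21 (mod 22) and 22 ∣ 88, we get t ≡ 21 (mod 22).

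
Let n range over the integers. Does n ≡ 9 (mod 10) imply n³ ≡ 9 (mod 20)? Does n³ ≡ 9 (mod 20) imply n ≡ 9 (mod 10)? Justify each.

(⇒) fails; (⇐) holds.

Forward direction. This fails: take n = 19. Then 19 ≡ 9 (mod 10), but 19³ = 6859 ≡ 19 (mod 20), not 9.

Converse. The residues r modulo 20 with r³ ≡ 9 (mod 20) are exactly {9}, and each is ≡ 9 (mod 10).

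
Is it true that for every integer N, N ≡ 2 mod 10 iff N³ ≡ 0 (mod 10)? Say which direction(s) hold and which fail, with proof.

(⇒) fails and (⇐) fails.

Forward direction. This fails: take N = 2. Then 2 ≡ 2 (mod 10), but 2³ = 8 ≡ 8 (mod 10), not 0.

Converse. This fails: take N = 0. Then 0³ = 0 ≡ 0 (mod 10), yet 0 ≡ 0 (mod 10), not 2.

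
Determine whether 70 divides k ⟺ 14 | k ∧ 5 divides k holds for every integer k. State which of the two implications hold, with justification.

Both directions hold.

[⇒] If 70 ∣ k, write k = 70q. Since 70 = 5·14, k = 14·(5q), so 14 ∣ k; and since 70 = 14·5, k = 5·(14q), so 5 ∣ k.

[⇐] Suppose 14 ∣ k and 5 ∣ k. Any common multiple of 14 and 5 is a multiple of their lcm; here gcd(14, 5) = 1, so lcm(14, 5) = 14·5 = 70, so 70 ∣ k.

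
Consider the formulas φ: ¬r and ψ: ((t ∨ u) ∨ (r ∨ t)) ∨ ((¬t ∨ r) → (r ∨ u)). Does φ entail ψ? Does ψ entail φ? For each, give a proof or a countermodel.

Both directions fail.

(→) This fails. Under u = F, t = F, r = F, the left side is true but the right side is false.

(←) This fails. Under u = F, t = F, r = T, the left side is false but the right side is true.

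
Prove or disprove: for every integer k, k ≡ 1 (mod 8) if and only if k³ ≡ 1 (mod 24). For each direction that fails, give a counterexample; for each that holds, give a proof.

[⇒] This fails: take k = 9. Then 9 ≡ 1 (mod 8), but 9³ = 729 ≡ 9 (mod 24), not 1.

[⇐] Conversely, the residues r modulo 24 with r³ ≡ 1 (mod 24) are exactly {1}, and each is ≡ 1 (mod 8).

Only the reverse direction holds.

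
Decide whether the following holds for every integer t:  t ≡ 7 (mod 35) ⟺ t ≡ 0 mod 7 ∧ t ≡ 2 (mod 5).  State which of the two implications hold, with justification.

Both implications hold.

(⟸) If t ≡ 0 (mod 7) and t ≡ 2 (mod 5), then by the Chinese remainder theorem t ≡ 7 (mod 35). This is exactly t ≡ 7 (mod 35).

(⟹) Suppose t ≡ 7 (mod 35); write t = 35j + 7. Since 7 ∣ 35, reducing mod 7 gives t ≡ 7 ≡ 0 (mod 7); since 5 ∣ 35, reducing mod 5 gives t ≡ 7 ≡ 2 (mod 5).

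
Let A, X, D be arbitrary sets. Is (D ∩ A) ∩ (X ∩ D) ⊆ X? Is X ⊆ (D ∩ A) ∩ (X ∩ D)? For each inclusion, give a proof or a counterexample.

(⟸) This inclusion fails. Take A = ∅, X = {1}, D = ∅; then 1 ∈ X but 1 ∉ (D ∩ A) ∩ (X ∩ D).

(⟹) Let x ∈ (D ∩ A) ∩ (X ∩ D). Then x ∈ A ∩ X ∩ D, from which x ∈ X.

(⊆) holds; (⊇) fails.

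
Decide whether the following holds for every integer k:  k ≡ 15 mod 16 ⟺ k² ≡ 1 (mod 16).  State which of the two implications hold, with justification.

(⟸) This fails: take k = 1. Then 1² = 1 ≡ 1 (mod 16), yet 1 ≡ 1 (mod 16), not 15.

(⟹) Suppose k ≡ 15 mod 16. Write k = 16j + 15. Then (16j + 15)² = 256j² + 480j + 225 = 16(16j² + 30j + 14) + 1, so k² ≡ 1 (mod 16).

Only the forward direction holds.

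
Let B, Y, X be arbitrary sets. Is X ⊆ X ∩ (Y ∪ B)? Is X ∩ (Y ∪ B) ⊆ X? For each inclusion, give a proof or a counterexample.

The sets are not equal: only the reverse inclusion holds.

Forward inclusion. This inclusion fails. Take B = ∅, Y = ∅, X = {1}; then 1 ∈ X but 1 ∉ X ∩ (Y ∪ B).

Reverse inclusion. Let x ∈ X ∩ (Y ∪ B). Then either x ∈ B ∩ X and x ∉ Y; or x ∈ Y ∩ X and x ∉ B; or x ∈ B ∩ Y ∩ X. In each case x ∈ X, so X ∩ (Y ∪ B) ⊆ X.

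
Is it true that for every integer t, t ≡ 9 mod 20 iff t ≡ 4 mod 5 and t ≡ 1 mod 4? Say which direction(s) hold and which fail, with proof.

Forward direction. Suppose t ≡ 9 (mod 20); write t = 20j + 9. Since 5 ∣ 20, reducing mod 5 gives t ≡ 9 ≡ 4 (mod 5); since 4 ∣ 20, reducing mod 4 gives t ≡ 9 ≡ 1 (mod 4).

Converse. If t ≡ 4 (mod 5) and t ≡ 1 (mod 4), then by the Chinese remainder theorem t ≡ 9 (mod 20). This is exactly t ≡ 9 (mod 20).

The biconditional holds.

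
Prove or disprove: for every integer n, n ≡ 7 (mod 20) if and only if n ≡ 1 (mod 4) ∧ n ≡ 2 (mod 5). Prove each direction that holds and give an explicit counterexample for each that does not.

Both directions fail.

(⟹) This fails: n = 7 gives 7 ≡ 7 (mod 20) but 7 ≡ 3 (mod 4), so the conjunction on the right does not hold.

(⟸) This fails: n = 17 satisfies both congruences on the right (17 ≡ 1 mod 4 and 17 ≡ 2 mod 5) yet 17 ≡ 17 (mod 20), not 7.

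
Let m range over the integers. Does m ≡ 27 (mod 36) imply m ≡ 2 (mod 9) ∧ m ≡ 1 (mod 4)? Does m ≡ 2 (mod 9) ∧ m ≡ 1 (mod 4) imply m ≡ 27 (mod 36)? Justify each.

Neither direction holds.

Forward direction. This fails: m = 27 gives 27 ≡ 27 (mod 36) but 27 ≡ 0 (mod 9), so the conjunction on the right does not hold.

Converse. This fails: m = 29 satisfies both congruences on the right (29 ≡ 2 mod 9 and 29 ≡ 1 mod 4) yet 29 ≡ 29 (mod 36), not 27.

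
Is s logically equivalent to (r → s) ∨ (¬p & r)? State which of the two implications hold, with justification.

(→) Assume the antecedent. If p is true, the antecedent forces (p = T, s = T, r = F) or (p = T, s = T, r = T), and (r → s) ∨ (¬p & r) holds there. If p is false, (r → s) ∨ (¬p & r) reduces to true regardless of the other variables. Either way (r → s) ∨ (¬p & r) holds.

(←) This fails. Under p = F, s = F, r = F, the left side is false but the right side is true.

(⇒) holds; (⇐) fails.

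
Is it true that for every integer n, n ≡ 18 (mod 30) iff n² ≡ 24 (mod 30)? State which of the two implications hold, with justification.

[⇒] Suppose n ≡ 18 (mod 30). Write n = 30j + 18. Then (30j + 18)² = 900j² + 1080j + 324 = 30(30j² + 36j + 10) + 24, so n² ≡ 24 (mod 30).

[⇐] This fails: take n = 12. Then 12² = 144 ≡ 24 (mod 30), yet 12 ≡ 12 (mod 30), not 18.

Only the forward implication holds.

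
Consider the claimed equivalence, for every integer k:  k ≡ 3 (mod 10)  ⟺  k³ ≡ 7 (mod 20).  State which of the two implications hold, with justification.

(⇒) This fails: take k = 13. Then 13 ≡ 3 (mod 10), but 13³ = 2197 ≡ 17 (mod 20), not 7.

(⇐) Conversely, the residues r modulo 20 with r³ ≡ 7 (mod 20) are exactly {3}, and each is ≡ 3 (mod 10).

The forward direction fails; the converse holds.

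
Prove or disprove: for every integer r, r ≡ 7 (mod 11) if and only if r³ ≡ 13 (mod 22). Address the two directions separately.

(⇒) fails; (⇐) holds.

(→) This fails: take r = 18. Then 18 ≡ 7 (mod 11), but 18³ = 5832 ≡ 2 (mod 22), not 13.

(←) Conversely, the residues r modulo 22 with r³ ≡ 13 (mod 22) are exactly {7}, and each is ≡ 7 (mod 11).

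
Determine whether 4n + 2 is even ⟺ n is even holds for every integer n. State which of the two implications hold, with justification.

Only the reverse direction holds.

(⟹) This fails: take n = 3. Then 4n + 2 = 14, which is even, yet n = 3 is odd, not even.

(⟸) Suppose n is even. Since 4 is even, 4n is even for every n, so 4n + 2 has the same parity as 2, which is even. Hence 4n + 2 is even.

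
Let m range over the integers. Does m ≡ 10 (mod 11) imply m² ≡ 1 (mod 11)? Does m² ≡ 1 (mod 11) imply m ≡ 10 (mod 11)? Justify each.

Only the forward implication holds.

(→) Suppose m ≡ 10 (mod 11). Write m = 11j + 10. Then (11j + 10)² = 121j² + 220j + 100 = 11(11j² + 20j + 9) + 1, so m² ≡ 1 (mod 11).

(←) This fails: take m = 1. Then 1² = 1 ≡ 1 (mod 11), yet 1 ≡ 1 (mod 11), not 10.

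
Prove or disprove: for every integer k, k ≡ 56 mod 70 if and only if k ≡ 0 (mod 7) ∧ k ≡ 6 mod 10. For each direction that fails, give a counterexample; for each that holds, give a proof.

The biconditional holds.

(←) If k ≡ 0 (mod 7) and k ≡ 6 (mod 10), then by the Chinese remainder theorem k ≡ 56 (mod 70). This is exactly k ≡ 56 (mod 70).

(→) Suppose k ≡ 56 (mod 70); write k = 70j + 56. Since 7 ∣ 70, reducing mod 7 gives k ≡ 56 ≡ 0 (mod 7); since 10 ∣ 70, reducing mod 10 gives k ≡ 56 ≡ 6 (mod 10).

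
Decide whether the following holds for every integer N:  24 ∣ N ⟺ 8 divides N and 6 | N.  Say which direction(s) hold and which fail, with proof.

The biconditional holds.

(⇒) If 24 ∣ N, write N = 24q. Since 24 = 3·8, N = 8·(3q), so 8 ∣ N; and since 24 = 4·6, N = 6·(4q), so 6 ∣ N.

(⇐) Suppose 8 ∣ N and 6 ∣ N. Any common multiple of 8 and 6 is a multiple of their lcm; here lcm(8, 6) = 8·6/gcd(8, 6) = 48/2 = 24, so 24 ∣ N.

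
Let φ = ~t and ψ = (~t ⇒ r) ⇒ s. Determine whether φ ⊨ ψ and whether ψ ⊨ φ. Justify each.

Neither direction holds.

(→) This fails. Under t = F, r = T, s = F, the left side is true but the right side is false.

(←) This fails. Under t = T, r = F, s = T, the left side is false but the right side is true.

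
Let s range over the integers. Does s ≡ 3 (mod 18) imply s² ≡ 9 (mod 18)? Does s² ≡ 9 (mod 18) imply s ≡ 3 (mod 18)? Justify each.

Forward direction. Suppose s ≡ 3 (mod 18). Write s = 18j + 3. Then (18j + 3)² = 324j² + 108j + 9 = 18(18j² + 6j) + 9, so s² ≡ 9 (mod 18).

Converse. This fails: take s = 9. Then 9² = 81 ≡ 9 (mod 18), yet 9 ≡ 9 (mod 18), not 3.

(⇒) holds; (⇐) fails.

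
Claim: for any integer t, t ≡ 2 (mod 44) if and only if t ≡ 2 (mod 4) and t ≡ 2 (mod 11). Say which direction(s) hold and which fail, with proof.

Both directions hold; the statement is true.

(←) If t ≡ 2 (mod 4) and t ≡ 2 (mod 11), then by the Chinese remainder theorem t ≡ 2 (mod 44). This is exactly t ≡ 2 (mod 44).

(→) Suppose t ≡ 2 (mod 44); write t = 44j + 2. Since 4 ∣ 44, reducing mod 4 gives t ≡ 2 (mod 4); since 11 ∣ 44, reducing mod 11 gives t ≡ 2 (mod 11).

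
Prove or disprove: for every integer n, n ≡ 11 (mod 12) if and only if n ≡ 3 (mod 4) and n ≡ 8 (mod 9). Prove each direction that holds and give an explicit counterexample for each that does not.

Not equivalent: only (⇐) holds.

(⇒) This fails: n = 11 gives 11 ≡ 11 (mod 12) but 11 ≡ 2 (mod 9), so the conjunction on the right does not hold.

(⇐) Conversely, if n ≡ 3 (mod 4) and n ≡ 8 (mod 9), then by the Chinese remainder theorem n ≡ 35 (mod 36). Since 35 ≡ 11 (mod 12) and 12 ∣ 36, we get n ≡ 11 (mod 12).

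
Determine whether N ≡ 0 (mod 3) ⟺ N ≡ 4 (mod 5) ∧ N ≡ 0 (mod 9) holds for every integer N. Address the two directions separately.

[⇒] This fails: N = 0 gives 0 ≡ 0 (mod 3) but 0 ≡ 0 (mod 5), so the conjunction on the right does not hold.

[⇐] Conversely, if N ≡ 4 (mod 5) and N ≡ 0 (mod 9), then by the Chinese remainder theorem N ≡ 9 (mod 45). Since 9 ≡ 0 (mod 3) and 3 ∣ 45, we get N ≡ 0 (mod 3).

Only the converse holds.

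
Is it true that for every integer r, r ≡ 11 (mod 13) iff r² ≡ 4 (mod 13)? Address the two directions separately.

(⇒) holds; (⇐) fails.

[⇒] Suppose r ≡ 11 (mod 13). Write r = 13j + 11. Then (13j + 11)² = 169j² + 286j + 121 = 13(13j² + 22j + 9) + 4, so r² ≡ 4 (mod 13).

[⇐] This fails: take r = 2. Then 2² = 4 ≡ 4 (mod 13), yet 2 ≡ 2 (mod 13), not 11.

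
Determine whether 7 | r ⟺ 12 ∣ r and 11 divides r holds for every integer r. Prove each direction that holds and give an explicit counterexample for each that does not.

Neither implication holds.

[⇒] This fails: take r = 7. Certainly 7 ∣ 7, but 12 ∤ 7.

[⇐] This fails: take r = 132. Both 12 ∣ 132 and 11 ∣ 132, yet 132 is not a multiple of 7 (since 132 = 18·7 + 6), so 7 ∤ 132.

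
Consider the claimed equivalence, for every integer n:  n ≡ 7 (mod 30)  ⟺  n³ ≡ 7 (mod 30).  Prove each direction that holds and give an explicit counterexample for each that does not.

(⇒) This fails: take n = 7. Then 7 ≡ 7 (mod 30), but 7³ = 343 ≡ 13 (mod 30), not 7.

(⇐) This fails: take n = 13. Then 13³ = 2197 ≡ 7 (mod 30), yet 13 ≡ 13 (mod 30), not 7.

Neither implication holds.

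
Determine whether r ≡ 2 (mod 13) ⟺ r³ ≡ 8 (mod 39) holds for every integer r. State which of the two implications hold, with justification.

(⇒) fails and (⇐) fails.

[⇒] This fails: take r = 15. Then 15 ≡ 2 (mod 13), but 15³ = 3375 ≡ 21 (mod 39), not 8.

[⇐] This fails: take r = 5. Then 5³ = 125 ≡ 8 (mod 39), yet 5 ≡ 5 (mod 13), not 2.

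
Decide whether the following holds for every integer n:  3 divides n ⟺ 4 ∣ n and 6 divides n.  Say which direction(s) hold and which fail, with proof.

The forward direction fails; the converse holds.

(⟸) Suppose 4 ∣ n and 6 ∣ n. Any common multiple of 4 and 6 is a multiple of their lcm; here lcm(4, 6) = 4·6/gcd(4, 6) = 24/2 = 12, so 12 ∣ n. Since 3 ∣ 12, it follows that 3 ∣ n.

(⟹) This fails: take n = 3. Certainly 3 ∣ 3, but 4 ∤ 3.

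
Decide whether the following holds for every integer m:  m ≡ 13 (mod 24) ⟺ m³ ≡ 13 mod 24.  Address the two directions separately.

(→) Suppose m ≡ 13 (mod 24). Write m = 24j + 13. Then (24j + 13)³ = 13824j³ + 22464j² + 12168j + 2197 = 24(576j³ + 936j² + 507j + 91) + 13, so m³ ≡ 13 (mod 24).

(←) Conversely, suppose m³ ≡ 13 (mod 24). The only residue r in {0, …, 23} with r³ ≡ 13 (mod 24) is r = 13, so m ≡ 13 (mod 24).

The biconditional holds.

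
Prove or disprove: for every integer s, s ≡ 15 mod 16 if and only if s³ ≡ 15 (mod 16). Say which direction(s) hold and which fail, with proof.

Both directions hold.

(⇒) Suppose s ≡ 15 mod 16. Write s = 16j + 15. Then (16j + 15)³ = 4096j³ + 11520j² + 10800j + 3375 = 16(256j³ + 720j² + 675j + 210) + 15, so s³ ≡ 15 (mod 16).

(⇐) Conversely, suppose s³ ≡ 15 (mod 16). The only residue r in {0, …, 15} with r³ ≡ 15 (mod 16) is r = 15, so s ≡ 15 (mod 16).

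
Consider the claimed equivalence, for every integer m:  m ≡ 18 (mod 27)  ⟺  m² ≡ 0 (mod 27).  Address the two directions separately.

Not equivalent: only (⇒) holds.

[⇐] This fails: take m = 0. Then 0² = 0 ≡ 0 (mod 27), yet 0 ≡ 0 (mod 27), not 18.

[⇒] Suppose m ≡ 18 (mod 27). Write m = 27j + 18. Then (27j + 18)² = 729j² + 972j + 324 = 27(27j² + 36j + 12) + 0, so m² ≡ 0 (mod 27).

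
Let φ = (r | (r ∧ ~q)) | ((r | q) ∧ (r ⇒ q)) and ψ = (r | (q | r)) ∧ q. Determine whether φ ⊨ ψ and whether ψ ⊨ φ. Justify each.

Forward direction. This fails. Under q = F, r = T, the left side is true but the right side is false.

Converse. Assume the antecedent. If q is true, the consequent reduces to true regardless of the other variables. If q is false, the antecedent cannot hold. Either way the consequent holds.

Only the converse holds.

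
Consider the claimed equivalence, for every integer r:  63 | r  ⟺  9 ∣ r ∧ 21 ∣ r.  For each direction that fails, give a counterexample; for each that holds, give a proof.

(⇒) If 63 ∣ r, write r = 63q. Since 63 = 7·9, r = 9·(7q), so 9 ∣ r; and since 63 = 3·21, r = 21·(3q), so 21 ∣ r.

(⇐) Suppose 9 ∣ r and 21 ∣ r. Any common multiple of 9 and 21 is a multiple of their lcm; here lcm(9, 21) = 9·21/gcd(9, 21) = 189/3 = 63, so 63 ∣ r.

Both directions hold; the statement is true.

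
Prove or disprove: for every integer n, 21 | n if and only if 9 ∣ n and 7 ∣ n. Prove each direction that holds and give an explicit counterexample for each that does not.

Only the reverse direction holds.

(←) Suppose 9 ∣ n and 7 ∣ n. Any common multiple of 9 and 7 is a multiple of their lcm; here gcd(9, 7) = 1, so lcm(9, 7) = 9·7 = 63, so 63 ∣ n. Since 21 ∣ 63, it follows that 21 ∣ n.

(→) This fails: take n = 21. Certainly 21 ∣ 21, but 9 ∤ 21.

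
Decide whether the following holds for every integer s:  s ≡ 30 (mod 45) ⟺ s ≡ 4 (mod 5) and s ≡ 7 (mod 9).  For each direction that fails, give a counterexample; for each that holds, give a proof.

(⟹) This fails: s = 30 gives 30 ≡ 30 (mod 45) but 30 ≡ 0 (mod 5), so the conjunction on the right does not hold.

(⟸) This fails: s = 34 satisfies both congruences on the right (34 ≡ 4 mod 5 and 34 ≡ 7 mod 9) yet 34 ≡ 34 (mod 45), not 30.

(⇒) fails and (⇐) fails.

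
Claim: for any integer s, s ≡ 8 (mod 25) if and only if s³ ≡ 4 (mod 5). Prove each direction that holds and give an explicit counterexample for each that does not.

(⇒) fails and (⇐) fails.

Forward direction. This fails: take s = 8. Then 8 ≡ 8 (mod 25), but 8³ = 512 ≡ 2 (mod 5), not 4.

Converse. This fails: take s = 4. Then 4³ = 64 ≡ 4 (mod 5), yet 4 ≡ 4 (mod 25), not 8.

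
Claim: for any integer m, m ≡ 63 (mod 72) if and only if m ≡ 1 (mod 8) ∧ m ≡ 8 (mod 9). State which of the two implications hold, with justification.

(⇒) This fails: m = 63 gives 63 ≡ 63 (mod 72) but 63 ≡ 7 (mod 8), so the conjunction on the right does not hold.

(⇐) This fails: m = 17 satisfies both congruences on the right (17 ≡ 1 mod 8 and 17 ≡ 8 mod 9) yet 17 ≡ 17 (mod 72), not 63.

Both directions fail.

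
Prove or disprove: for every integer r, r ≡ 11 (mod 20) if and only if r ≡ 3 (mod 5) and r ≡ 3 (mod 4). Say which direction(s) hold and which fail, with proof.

Forward direction. This fails: r = 11 gives 11 ≡ 11 (mod 20) but 11 ≡ 1 (mod 5), so the conjunction on the right does not hold.

Converse. This fails: r = 3 satisfies both congruences on the right (3 ≡ 3 mod 5 and 3 ≡ 3 mod 4) yet 3 ≡ 3 (mod 20), not 11.

Neither direction holds.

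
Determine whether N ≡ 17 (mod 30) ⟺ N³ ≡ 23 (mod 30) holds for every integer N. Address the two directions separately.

(⇒) Suppose N ≡ 17 (mod 30). Write N = 30j + 17. Then (30j + 17)³ = 27000j³ + 45900j² + 26010j + 4913 = 30(900j³ + 1530j² + 867j + 163) + 23, so N³ ≡ 23 (mod 30).

(⇐) Conversely, suppose N³ ≡ 23 (mod 30). The only residue r in {0, …, 29} with r³ ≡ 23 (mod 30) is r = 17, so N ≡ 17 (mod 30).

The biconditional holds.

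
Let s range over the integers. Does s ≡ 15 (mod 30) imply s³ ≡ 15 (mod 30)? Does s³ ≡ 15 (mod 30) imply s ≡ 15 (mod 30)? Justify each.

(⟹) Suppose s ≡ 15 (mod 30). Write s = 30j + 15. Then (30j + 15)³ = 27000j³ + 40500j² + 20250j + 3375 = 30(900j³ + 1350j² + 675j + 112) + 15, so s³ ≡ 15 (mod 30).

(⟸) Conversely, suppose s³ ≡ 15 (mod 30). The only residue r in {0, …, 29} with r³ ≡ 15 (mod 30) is r = 15, so s ≡ 15 (mod 30).

Equivalent; both directions hold.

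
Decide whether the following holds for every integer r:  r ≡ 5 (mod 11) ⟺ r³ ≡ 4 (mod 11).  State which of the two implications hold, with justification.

Forward direction. Suppose r ≡ 5 (mod 11). Write r = 11j + 5. Then (11j + 5)³ = 1331j³ + 1815j² + 825j + 125 = 11(121j³ + 165j² + 75j + 11) + 4, so r³ ≡ 4 (mod 11).

Converse. Suppose r³ ≡ 4 (mod 11). The only residue r in {0, …, 10} with r³ ≡ 4 (mod 11) is r = 5, so r ≡ 5 (mod 11).

Equivalent; both directions hold.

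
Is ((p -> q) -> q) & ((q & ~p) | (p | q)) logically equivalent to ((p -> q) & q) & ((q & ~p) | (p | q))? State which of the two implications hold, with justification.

(⇒) This fails. Under p = T, q = F, the left side is true but the right side is false.

(⇐) Assume the antecedent. If p is true, the consequent reduces to true regardless of the other variables. If p is false, the antecedent forces (p = F, q = T), and the consequent holds there. Either way the consequent holds.

The forward direction fails; the converse holds.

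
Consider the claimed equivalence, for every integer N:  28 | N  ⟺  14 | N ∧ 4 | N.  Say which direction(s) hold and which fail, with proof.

Equivalent; both directions hold.

Forward direction. If 28 ∣ N, write N = 28q. Since 28 = 2·14, N = 14·(2q), so 14 ∣ N; and since 28 = 7·4, N = 4·(7q), so 4 ∣ N.

Converse. Suppose 14 ∣ N and 4 ∣ N. Any common multiple of 14 and 4 is a multiple of their lcm; here lcm(14, 4) = 14·4/gcd(14, 4) = 56/2 = 28, so 28 ∣ N.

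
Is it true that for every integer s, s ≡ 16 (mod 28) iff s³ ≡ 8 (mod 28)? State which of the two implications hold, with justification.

(→) Suppose s ≡ 16 (mod 28). Write s = 28j + 16. Then (28j + 16)³ = 21952j³ + 37632j² + 21504j + 4096 = 28(784j³ + 1344j² + 768j + 146) + 8, so s³ ≡ 8 (mod 28).

(←) This fails: take s = 2. Then 2³ = 8 ≡ 8 (mod 28), yet 2 ≡ 2 (mod 28), not 16.

Only the forward direction holds.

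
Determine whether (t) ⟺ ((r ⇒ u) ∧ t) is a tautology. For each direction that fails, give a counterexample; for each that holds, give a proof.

(⇒) This fails. Under t = T, u = F, r = T, the left side is true but the right side is false.

(⇐) Assume the antecedent. If t is true, t reduces to true regardless of the other variables. If t is false, the antecedent cannot hold. Either way t holds.

Not equivalent: only (⇐) holds.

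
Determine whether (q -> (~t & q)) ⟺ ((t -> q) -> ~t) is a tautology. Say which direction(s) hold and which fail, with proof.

Both implications hold.

(←) Assume the antecedent. If q is true, the antecedent forces (q = T, t = F), and q -> (~t & q) holds there. If q is false, q -> (~t & q) reduces to true regardless of the other variables. Either way q -> (~t & q) holds.

(→) Assume the antecedent. If q is true, the antecedent forces (q = T, t = F), and (t -> q) -> ~t holds there. If q is false, (t -> q) -> ~t reduces to true regardless of the other variables. Either way (t -> q) -> ~t holds.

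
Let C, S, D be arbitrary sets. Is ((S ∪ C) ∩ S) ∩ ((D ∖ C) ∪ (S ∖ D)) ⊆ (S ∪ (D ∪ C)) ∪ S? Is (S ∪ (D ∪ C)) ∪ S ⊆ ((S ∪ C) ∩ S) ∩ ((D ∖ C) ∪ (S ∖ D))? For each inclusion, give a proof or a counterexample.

(⊆) holds; (⊇) fails.

(⊆) Let x ∈ ((S ∪ C) ∩ S) ∩ ((D ∖ C) ∪ (S ∖ D)). Then either x ∈ S and x ∉ C, D; or x ∈ C ∩ S and x ∉ D; or x ∈ S ∩ D and x ∉ C. In each case x ∈ (S ∪ (D ∪ C)) ∪ S, so ((S ∪ C) ∩ S) ∩ ((D ∖ C) ∪ (S ∖ D)) ⊆ (S ∪ (D ∪ C)) ∪ S.

(⊇) This inclusion fails. Take C = {1}, S = ∅, D = ∅; then 1 ∈ (S ∪ (D ∪ C)) ∪ S but 1 ∉ ((S ∪ C) ∩ S) ∩ ((D ∖ C) ∪ (S ∖ D)).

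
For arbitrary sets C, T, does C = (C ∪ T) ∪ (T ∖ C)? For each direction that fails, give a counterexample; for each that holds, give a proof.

(⊆) holds; (⊇) fails.

Forward inclusion. Let x ∈ C. Then either x ∈ C and x ∉ T; or x ∈ C ∩ T. In each case x ∈ (C ∪ T) ∪ (T ∖ C), so C ⊆ (C ∪ T) ∪ (T ∖ C).

Reverse inclusion. This inclusion fails. Take C = ∅, T = {1}; then 1 ∈ (C ∪ T) ∪ (T ∖ C) but 1 ∉ C.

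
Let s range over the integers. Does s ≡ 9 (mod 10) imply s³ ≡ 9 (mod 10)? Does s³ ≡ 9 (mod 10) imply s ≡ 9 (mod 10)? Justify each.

Both directions hold.

Forward direction. Suppose s ≡ 9 (mod 10). Write s = 10j + 9. Then (10j + 9)³ = 1000j³ + 2700j² + 2430j + 729 = 10(100j³ + 270j² + 243j + 72) + 9, so s³ ≡ 9 (mod 10).

Converse. Suppose s³ ≡ 9 (mod 10). The only residue r in {0, …, 9} with r³ ≡ 9 (mod 10) is r = 9, so s ≡ 9 (mod 10).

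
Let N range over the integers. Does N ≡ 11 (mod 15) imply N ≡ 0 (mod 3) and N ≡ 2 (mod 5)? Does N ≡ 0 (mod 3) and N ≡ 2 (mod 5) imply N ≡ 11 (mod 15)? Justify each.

(⇒) fails and (⇐) fails.

(⇒) This fails: N = 11 gives 11 ≡ 11 (mod 15) but 11 ≡ 2 (mod 3), so the conjunction on the right does not hold.

(⇐) This fails: N = 12 satisfies both congruences on the right (12 ≡ 0 mod 3 and 12 ≡ 2 mod 5) yet 12 ≡ 12 (mod 15), not 11.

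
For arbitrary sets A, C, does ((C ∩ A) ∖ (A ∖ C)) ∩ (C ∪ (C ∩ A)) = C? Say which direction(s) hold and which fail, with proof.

The sets are not equal: only the forward inclusion holds.

(⟸) This inclusion fails. Take A = ∅, C = {1}; then 1 ∈ C but 1 ∉ ((C ∩ A) ∖ (A ∖ C)) ∩ (C ∪ (C ∩ A)).

(⟹) Let x ∈ ((C ∩ A) ∖ (A ∖ C)) ∩ (C ∪ (C ∩ A)). Then x ∈ A ∩ C, from which x ∈ C.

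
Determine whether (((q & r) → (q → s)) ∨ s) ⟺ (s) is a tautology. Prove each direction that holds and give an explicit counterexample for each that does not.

Only the converse holds.

[⇒] This fails. Under s = F, r = F, q = F, the left side is true but the right side is false.

[⇐] Assume the antecedent. If s is true, ((q & r) → (q → s)) ∨ s reduces to true regardless of the other variables. If s is false, the antecedent cannot hold. Either way ((q & r) → (q → s)) ∨ s holds.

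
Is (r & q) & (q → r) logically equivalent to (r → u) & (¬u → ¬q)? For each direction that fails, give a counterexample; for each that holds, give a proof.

Neither direction holds.

(⟹) This fails. Under q = T, u = F, r = T, the left side is true but the right side is false.

(⟸) This fails. Under q = F, u = F, r = F, the left side is false but the right side is true.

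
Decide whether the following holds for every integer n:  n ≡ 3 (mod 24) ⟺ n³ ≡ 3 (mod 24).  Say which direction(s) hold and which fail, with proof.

Both directions hold; the statement is true.

[⇒] Suppose n ≡ 3 (mod 24). Write n = 24j + 3. Then (24j + 3)³ = 13824j³ + 5184j² + 648j + 27 = 24(576j³ + 216j² + 27j + 1) + 3, so n³ ≡ 3 (mod 24).

[⇐] Conversely, suppose n³ ≡ 3 (mod 24). The only residue r in {0, …, 23} with r³ ≡ 3 (mod 24) is r = 3, so n ≡ 3 (mod 24).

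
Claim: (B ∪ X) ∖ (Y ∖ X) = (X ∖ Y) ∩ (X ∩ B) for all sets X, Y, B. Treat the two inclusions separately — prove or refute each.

Only the reverse inclusion holds.

Forward inclusion. This inclusion fails. Take X = {1}, Y = ∅, B = ∅; then 1 ∈ (B ∪ X) ∖ (Y ∖ X) but 1 ∉ (X ∖ Y) ∩ (X ∩ B).

Reverse inclusion. Let x ∈ (X ∖ Y) ∩ (X ∩ B). Then x ∈ X ∩ B and x ∉ Y, from which x ∈ (B ∪ X) ∖ (Y ∖ X).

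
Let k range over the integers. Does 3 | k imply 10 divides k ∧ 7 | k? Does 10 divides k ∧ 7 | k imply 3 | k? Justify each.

(⟹) This fails: take k = 3. Certainly 3 ∣ 3, but 10 ∤ 3.

(⟸) This fails: take k = 70. Both 10 ∣ 70 and 7 ∣ 70, yet 70 is not a multiple of 3 (since 70 = 23·3 + 1), so 3 ∤ 70.

(⇒) fails and (⇐) fails.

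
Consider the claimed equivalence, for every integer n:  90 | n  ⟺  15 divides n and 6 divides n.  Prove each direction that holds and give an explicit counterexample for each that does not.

(⇒) holds; (⇐) fails.

(⇐) This fails: take n = 30. Both 15 ∣ 30 and 6 ∣ 30, yet 30 is not a multiple of 90 (since 30 = 0·90 + 30), so 90 ∤ 30.

(⇒) If 90 ∣ n, write n = 90q. Since 90 = 6·15, n = 15·(6q), so 15 ∣ n; and since 90 = 15·6, n = 6·(15q), so 6 ∣ n.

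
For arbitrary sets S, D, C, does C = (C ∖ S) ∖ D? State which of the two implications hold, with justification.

(⊇) Let x ∈ (C ∖ S) ∖ D. Then x ∈ C and x ∉ S, D, from which x ∈ C.

(⊆) This inclusion fails. Take S = {1}, D = ∅, C = {1}; then 1 ∈ C but 1 ∉ (C ∖ S) ∖ D.

(⊆) fails; (⊇) holds.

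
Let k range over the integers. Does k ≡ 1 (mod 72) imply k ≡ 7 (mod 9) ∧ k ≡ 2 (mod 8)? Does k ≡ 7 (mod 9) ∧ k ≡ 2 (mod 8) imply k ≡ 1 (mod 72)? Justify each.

(⟹) This fails: k = 1 gives 1 ≡ 1 (mod 72) but 1 ≡ 1 (mod 9), so the conjunction on the right does not hold.

(⟸) This fails: k = 34 satisfies both congruences on the right (34 ≡ 7 mod 9 and 34 ≡ 2 mod 8) yet 34 ≡ 34 (mod 72), not 1.

(⇒) fails and (⇐) fails.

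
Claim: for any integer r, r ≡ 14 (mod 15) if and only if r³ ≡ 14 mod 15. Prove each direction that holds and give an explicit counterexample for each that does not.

Equivalent; both directions hold.

(→) Suppose r ≡ 14 (mod 15). Write r = 15j + 14. Then (15j + 14)³ = 3375j³ + 9450j² + 8820j + 2744 = 15(225j³ + 630j² + 588j + 182) + 14, so r³ ≡ 14 (mod 15).

(←) Conversely, suppose r³ ≡ 14 (mod 15). The only residue r in {0, …, 14} with r³ ≡ 14 (mod 15) is r = 14, so r ≡ 14 (mod 15).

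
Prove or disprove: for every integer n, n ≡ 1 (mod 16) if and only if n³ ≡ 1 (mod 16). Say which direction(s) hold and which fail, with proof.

Both directions hold.

(⟹) Suppose n ≡ 1 (mod 16). Write n = 16j + 1. Then (16j + 1)³ = 4096j³ + 768j² + 48j + 1 = 16(256j³ + 48j² + 3j) + 1, so n³ ≡ 1 (mod 16).

(⟸) Conversely, suppose n³ ≡ 1 (mod 16). The only residue r in {0, …, 15} with r³ ≡ 1 (mod 16) is r = 1, so n ≡ 1 (mod 16).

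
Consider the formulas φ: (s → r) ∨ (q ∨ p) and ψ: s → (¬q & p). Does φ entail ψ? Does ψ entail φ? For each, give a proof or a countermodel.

[⇒] This fails. Under s = T, r = T, p = F, q = F, the left side is true but the right side is false.

[⇐] Assume the antecedent. If s is true, the antecedent forces (s = T, r = F, p = T, q = F) or (s = T, r = T, p = T, q = F), and (s → r) ∨ (q ∨ p) holds there. If s is false, (s → r) ∨ (q ∨ p) reduces to true regardless of the other variables. Either way (s → r) ∨ (q ∨ p) holds.

Only the converse holds.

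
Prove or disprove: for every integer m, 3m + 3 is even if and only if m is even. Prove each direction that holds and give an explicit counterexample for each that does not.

(⇒) fails and (⇐) fails.

[⇒] This fails: m = 1 gives 3m + 3 = 6, which is even, but 1 is odd, not even.

[⇐] This also fails: m = 4 is even, but 3m + 3 = 15 is odd, not even.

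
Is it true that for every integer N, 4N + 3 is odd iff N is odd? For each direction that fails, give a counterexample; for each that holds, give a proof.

Not equivalent: only (⇐) holds.

[⇒] This fails: take N = 2. Then 4N + 3 = 11, which is odd, yet N = 2 is even, not odd.

[⇐] Suppose N is odd. Since 4 is even, 4N is even for every N, so 4N + 3 has the same parity as 3, which is odd. Hence 4N + 3 is odd.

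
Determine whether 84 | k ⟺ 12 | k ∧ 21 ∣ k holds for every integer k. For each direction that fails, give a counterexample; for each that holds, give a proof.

(→) If 84 ∣ k, write k = 84q. Since 84 = 7·12, k = 12·(7q), so 12 ∣ k; and since 84 = 4·21, k = 21·(4q), so 21 ∣ k.

(←) Suppose 12 ∣ k and 21 ∣ k. Any common multiple of 12 and 21 is a multiple of their lcm; here lcm(12, 21) = 12·21/gcd(12, 21) = 252/3 = 84, so 84 ∣ k.

Both directions hold; the statement is true.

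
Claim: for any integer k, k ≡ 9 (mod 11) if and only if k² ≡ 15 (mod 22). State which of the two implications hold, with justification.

Neither direction holds.

(⇒) This fails: take k = 20. Then 20 ≡ 9 (mod 11), but 20² = 400 ≡ 4 (mod 22), not 15.

(⇐) This fails: take k = 13. Then 13² = 169 ≡ 15 (mod 22), yet 13 ≡ 2 (mod 11), not 9.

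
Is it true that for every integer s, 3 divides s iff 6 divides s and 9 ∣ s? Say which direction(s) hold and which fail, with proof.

(⇐) Suppose 6 ∣ s and 9 ∣ s. Any common multiple of 6 and 9 is a multiple of their lcm; here lcm(6, 9) = 6·9/gcd(6, 9) = 54/3 = 18, so 18 ∣ s. Since 3 ∣ 18, it follows that 3 ∣ s.

(⇒) This fails: take s = 3. Certainly 3 ∣ 3, but 6 ∤ 3.

The forward direction fails; the converse holds.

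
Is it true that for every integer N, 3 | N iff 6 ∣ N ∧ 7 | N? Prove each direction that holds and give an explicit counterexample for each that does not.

(→) This fails: take N = 3. Certainly 3 ∣ 3, but 6 ∤ 3.

(←) Suppose 6 ∣ N and 7 ∣ N. Any common multiple of 6 and 7 is a multiple of their lcm; here gcd(6, 7) = 1, so lcm(6, 7) = 6·7 = 42, so 42 ∣ N. Since 3 ∣ 42, it follows that 3 ∣ N.

Only the reverse direction holds.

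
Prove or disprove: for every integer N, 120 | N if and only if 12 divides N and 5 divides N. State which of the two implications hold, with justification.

(→) If 120 ∣ N, write N = 120q. Since 120 = 10·12, N = 12·(10q), so 12 ∣ N; and since 120 = 24·5, N = 5·(24q), so 5 ∣ N.

(←) This fails: take N = 60. Both 12 ∣ 60 and 5 ∣ 60, yet 60 is not a multiple of 120 (since 60 = 0·120 + 60), so 120 ∤ 60.

(⇒) holds; (⇐) fails.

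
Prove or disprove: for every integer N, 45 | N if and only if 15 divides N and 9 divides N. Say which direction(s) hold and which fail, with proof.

Both implications hold.

[⇒] If 45 ∣ N, write N = 45q. Since 45 = 3·15, N = 15·(3q), so 15 ∣ N; and since 45 = 5·9, N = 9·(5q), so 9 ∣ N.

[⇐] Suppose 15 ∣ N and 9 ∣ N. Any common multiple of 15 and 9 is a multiple of their lcm; here lcm(15, 9) = 15·9/gcd(15, 9) = 135/3 = 45, so 45 ∣ N.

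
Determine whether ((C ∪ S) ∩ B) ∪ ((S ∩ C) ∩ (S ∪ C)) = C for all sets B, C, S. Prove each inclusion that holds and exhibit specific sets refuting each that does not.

Both inclusions fail.

(⟹) This inclusion fails. Take B = {1}, C = ∅, S = {1}; then 1 ∈ ((C ∪ S) ∩ B) ∪ ((S ∩ C) ∩ (S ∪ C)) but 1 ∉ C.

(⟸) This inclusion fails. Take B = ∅, C = {1}, S = ∅; then 1 ∈ C but 1 ∉ ((C ∪ S) ∩ B) ∪ ((S ∩ C) ∩ (S ∪ C)).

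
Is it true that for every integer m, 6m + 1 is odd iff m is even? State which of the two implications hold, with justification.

The forward direction fails; the converse holds.

Forward direction. This fails: take m = 5. Then 6m + 1 = 31, which is odd, yet m = 5 is odd, not even.

Converse. Suppose m is even. Since 6 is even, 6m is even for every m, so 6m + 1 has the same parity as 1, which is odd. Hence 6m + 1 is odd.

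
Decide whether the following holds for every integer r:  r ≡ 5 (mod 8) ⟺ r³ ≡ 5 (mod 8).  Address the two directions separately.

(⟹) Suppose r ≡ 5 (mod 8). Write r = 8j + 5. Then (8j + 5)³ = 512j³ + 960j² + 600j + 125 = 8(64j³ + 120j² + 75j + 15) + 5, so r³ ≡ 5 (mod 8).

(⟸) For the converse, argue contrapositively. If r ≢ 5 (mod 8), then r is congruent to one of 0, 1, 2, 3, 4, 6, 7 modulo 8, and these give r³ ≡ 0, 1, 0, 3, 0, 0, 7 respectively — never 5.

The biconditional holds.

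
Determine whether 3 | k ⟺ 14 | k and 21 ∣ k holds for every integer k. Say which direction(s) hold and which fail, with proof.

(⇒) fails; (⇐) holds.

Converse. Suppose 14 ∣ k and 21 ∣ k. Any common multiple of 14 and 21 is a multiple of their lcm; here lcm(14, 21) = 14·21/gcd(14, 21) = 294/7 = 42, so 42 ∣ k. Since 3 ∣ 42, it follows that 3 ∣ k.

Forward direction. This fails: take k = 3. Certainly 3 ∣ 3, but 14 ∤ 3.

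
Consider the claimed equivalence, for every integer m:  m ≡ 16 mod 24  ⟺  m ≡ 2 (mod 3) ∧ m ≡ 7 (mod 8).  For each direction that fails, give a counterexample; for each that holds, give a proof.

Neither direction holds.

(→) This fails: m = 16 gives 16 ≡ 16 (mod 24) but 16 ≡ 1 (mod 3), so the conjunction on the right does not hold.

(←) This fails: m = 23 satisfies both congruences on the right (23 ≡ 2 mod 3 and 23 ≡ 7 mod 8) yet 23 ≡ 23 (mod 24), not 16.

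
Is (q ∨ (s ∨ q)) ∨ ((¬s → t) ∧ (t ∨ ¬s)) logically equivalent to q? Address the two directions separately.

Only the converse holds.

Forward direction. This fails. Under s = T, q = F, t = F, the left side is true but the right side is false.

Converse. Assume the antecedent. If s is true, the consequent reduces to true regardless of the other variables. If s is false, the antecedent forces (s = F, q = T, t = F) or (s = F, q = T, t = T), and the consequent holds there. Either way the consequent holds.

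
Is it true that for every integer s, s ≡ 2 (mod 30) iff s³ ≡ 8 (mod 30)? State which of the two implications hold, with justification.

(→) Suppose s ≡ 2 (mod 30). Write s = 30j + 2. Then (30j + 2)³ = 27000j³ + 5400j² + 360j + 8 = 30(900j³ + 180j² + 12j) + 8, so s³ ≡ 8 (mod 30).

(←) Conversely, suppose s³ ≡ 8 (mod 30). The only residue r in {0, …, 29} with r³ ≡ 8 (mod 30) is r = 2, so s ≡ 2 (mod 30).

The biconditional holds.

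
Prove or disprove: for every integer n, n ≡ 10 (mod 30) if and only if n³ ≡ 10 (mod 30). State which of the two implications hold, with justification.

[⇒] Suppose n ≡ 10 (mod 30). Write n = 30j + 10. Then (30j + 10)³ = 27000j³ + 27000j² + 9000j + 1000 = 30(900j³ + 900j² + 300j + 33) + 10, so n³ ≡ 10 (mod 30).

[⇐] Conversely, suppose n³ ≡ 10 (mod 30). The only residue r in {0, …, 29} with r³ ≡ 10 (mod 30) is r = 10, so n ≡ 10 (mod 30).

The biconditional holds.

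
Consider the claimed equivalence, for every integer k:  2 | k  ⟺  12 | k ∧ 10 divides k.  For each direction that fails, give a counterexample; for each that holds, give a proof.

(→) This fails: take k = 2. Certainly 2 ∣ 2, but 12 ∤ 2.

(←) Suppose 12 ∣ k and 10 ∣ k. Any common multiple of 12 and 10 is a multiple of their lcm; here lcm(12, 10) = 12·10/gcd(12, 10) = 120/2 = 60, so 60 ∣ k. Since 2 ∣ 60, it follows that 2 ∣ k.

Not equivalent: only (⇐) holds.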